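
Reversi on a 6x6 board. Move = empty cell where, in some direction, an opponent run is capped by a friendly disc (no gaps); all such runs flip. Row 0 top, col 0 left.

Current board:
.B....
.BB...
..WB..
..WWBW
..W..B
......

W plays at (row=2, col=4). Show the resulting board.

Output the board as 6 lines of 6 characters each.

Place W at (2,4); scan 8 dirs for brackets.
Dir NW: first cell '.' (not opp) -> no flip
Dir N: first cell '.' (not opp) -> no flip
Dir NE: first cell '.' (not opp) -> no flip
Dir W: opp run (2,3) capped by W -> flip
Dir E: first cell '.' (not opp) -> no flip
Dir SW: first cell 'W' (not opp) -> no flip
Dir S: opp run (3,4), next='.' -> no flip
Dir SE: first cell 'W' (not opp) -> no flip
All flips: (2,3)

Answer: .B....
.BB...
..WWW.
..WWBW
..W..B
......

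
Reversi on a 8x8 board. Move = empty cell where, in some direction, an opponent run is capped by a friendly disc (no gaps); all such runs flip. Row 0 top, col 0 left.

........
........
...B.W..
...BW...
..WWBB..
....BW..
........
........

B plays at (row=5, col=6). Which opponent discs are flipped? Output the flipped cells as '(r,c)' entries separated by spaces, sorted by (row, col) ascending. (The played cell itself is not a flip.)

Dir NW: first cell 'B' (not opp) -> no flip
Dir N: first cell '.' (not opp) -> no flip
Dir NE: first cell '.' (not opp) -> no flip
Dir W: opp run (5,5) capped by B -> flip
Dir E: first cell '.' (not opp) -> no flip
Dir SW: first cell '.' (not opp) -> no flip
Dir S: first cell '.' (not opp) -> no flip
Dir SE: first cell '.' (not opp) -> no flip

Answer: (5,5)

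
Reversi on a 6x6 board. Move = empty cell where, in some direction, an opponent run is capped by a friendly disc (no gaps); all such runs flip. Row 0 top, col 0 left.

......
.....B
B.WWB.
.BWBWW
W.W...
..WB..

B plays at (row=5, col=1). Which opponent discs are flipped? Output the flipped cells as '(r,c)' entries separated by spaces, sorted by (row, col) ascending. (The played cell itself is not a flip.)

Dir NW: opp run (4,0), next=edge -> no flip
Dir N: first cell '.' (not opp) -> no flip
Dir NE: opp run (4,2) capped by B -> flip
Dir W: first cell '.' (not opp) -> no flip
Dir E: opp run (5,2) capped by B -> flip
Dir SW: edge -> no flip
Dir S: edge -> no flip
Dir SE: edge -> no flip

Answer: (4,2) (5,2)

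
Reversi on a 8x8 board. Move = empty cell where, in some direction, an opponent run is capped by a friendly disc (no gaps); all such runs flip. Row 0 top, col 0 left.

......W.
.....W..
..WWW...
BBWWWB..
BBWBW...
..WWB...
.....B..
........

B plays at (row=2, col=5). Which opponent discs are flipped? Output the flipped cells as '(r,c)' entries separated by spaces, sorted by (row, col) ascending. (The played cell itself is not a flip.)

Dir NW: first cell '.' (not opp) -> no flip
Dir N: opp run (1,5), next='.' -> no flip
Dir NE: first cell '.' (not opp) -> no flip
Dir W: opp run (2,4) (2,3) (2,2), next='.' -> no flip
Dir E: first cell '.' (not opp) -> no flip
Dir SW: opp run (3,4) capped by B -> flip
Dir S: first cell 'B' (not opp) -> no flip
Dir SE: first cell '.' (not opp) -> no flip

Answer: (3,4)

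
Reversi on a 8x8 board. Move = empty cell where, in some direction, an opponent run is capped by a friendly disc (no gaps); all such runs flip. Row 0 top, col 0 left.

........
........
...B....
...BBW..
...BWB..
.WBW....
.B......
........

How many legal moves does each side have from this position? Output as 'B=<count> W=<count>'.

Answer: B=7 W=8

Derivation:
-- B to move --
(2,4): no bracket -> illegal
(2,5): flips 1 -> legal
(2,6): no bracket -> illegal
(3,6): flips 1 -> legal
(4,0): no bracket -> illegal
(4,1): flips 1 -> legal
(4,2): no bracket -> illegal
(4,6): no bracket -> illegal
(5,0): flips 1 -> legal
(5,4): flips 2 -> legal
(5,5): flips 1 -> legal
(6,0): no bracket -> illegal
(6,2): no bracket -> illegal
(6,3): flips 1 -> legal
(6,4): no bracket -> illegal
B mobility = 7
-- W to move --
(1,2): no bracket -> illegal
(1,3): flips 3 -> legal
(1,4): no bracket -> illegal
(2,2): flips 1 -> legal
(2,4): flips 1 -> legal
(2,5): no bracket -> illegal
(3,2): flips 2 -> legal
(3,6): no bracket -> illegal
(4,1): no bracket -> illegal
(4,2): flips 1 -> legal
(4,6): flips 1 -> legal
(5,0): no bracket -> illegal
(5,4): no bracket -> illegal
(5,5): flips 1 -> legal
(5,6): no bracket -> illegal
(6,0): no bracket -> illegal
(6,2): no bracket -> illegal
(6,3): no bracket -> illegal
(7,0): no bracket -> illegal
(7,1): flips 1 -> legal
(7,2): no bracket -> illegal
W mobility = 8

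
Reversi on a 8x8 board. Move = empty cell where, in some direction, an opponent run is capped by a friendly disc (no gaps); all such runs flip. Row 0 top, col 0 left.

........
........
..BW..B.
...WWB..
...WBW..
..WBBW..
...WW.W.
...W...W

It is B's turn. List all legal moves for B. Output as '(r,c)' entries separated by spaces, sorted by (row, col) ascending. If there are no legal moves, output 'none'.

Answer: (1,3) (2,4) (3,2) (3,6) (4,2) (4,6) (5,1) (5,6) (6,5) (7,2) (7,4) (7,5)

Derivation:
(1,2): no bracket -> illegal
(1,3): flips 3 -> legal
(1,4): no bracket -> illegal
(2,4): flips 2 -> legal
(2,5): no bracket -> illegal
(3,2): flips 3 -> legal
(3,6): flips 1 -> legal
(4,1): no bracket -> illegal
(4,2): flips 1 -> legal
(4,6): flips 1 -> legal
(5,1): flips 1 -> legal
(5,6): flips 1 -> legal
(5,7): no bracket -> illegal
(6,1): no bracket -> illegal
(6,2): no bracket -> illegal
(6,5): flips 2 -> legal
(6,7): no bracket -> illegal
(7,2): flips 1 -> legal
(7,4): flips 1 -> legal
(7,5): flips 1 -> legal
(7,6): no bracket -> illegal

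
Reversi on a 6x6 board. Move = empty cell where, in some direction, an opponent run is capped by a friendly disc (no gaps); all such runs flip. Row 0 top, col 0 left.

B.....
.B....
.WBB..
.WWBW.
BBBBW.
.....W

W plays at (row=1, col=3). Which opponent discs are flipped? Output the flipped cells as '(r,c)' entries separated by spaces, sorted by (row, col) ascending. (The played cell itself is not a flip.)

Answer: (2,2)

Derivation:
Dir NW: first cell '.' (not opp) -> no flip
Dir N: first cell '.' (not opp) -> no flip
Dir NE: first cell '.' (not opp) -> no flip
Dir W: first cell '.' (not opp) -> no flip
Dir E: first cell '.' (not opp) -> no flip
Dir SW: opp run (2,2) capped by W -> flip
Dir S: opp run (2,3) (3,3) (4,3), next='.' -> no flip
Dir SE: first cell '.' (not opp) -> no flip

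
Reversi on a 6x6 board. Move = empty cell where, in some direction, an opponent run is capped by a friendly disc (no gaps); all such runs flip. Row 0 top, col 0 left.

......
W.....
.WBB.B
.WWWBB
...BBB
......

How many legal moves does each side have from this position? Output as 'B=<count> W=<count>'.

-- B to move --
(0,0): no bracket -> illegal
(0,1): no bracket -> illegal
(1,1): no bracket -> illegal
(1,2): no bracket -> illegal
(2,0): flips 1 -> legal
(2,4): no bracket -> illegal
(3,0): flips 3 -> legal
(4,0): flips 1 -> legal
(4,1): flips 1 -> legal
(4,2): flips 1 -> legal
B mobility = 5
-- W to move --
(1,1): flips 1 -> legal
(1,2): flips 1 -> legal
(1,3): flips 2 -> legal
(1,4): flips 1 -> legal
(1,5): no bracket -> illegal
(2,4): flips 2 -> legal
(4,2): no bracket -> illegal
(5,2): no bracket -> illegal
(5,3): flips 1 -> legal
(5,4): flips 1 -> legal
(5,5): flips 1 -> legal
W mobility = 8

Answer: B=5 W=8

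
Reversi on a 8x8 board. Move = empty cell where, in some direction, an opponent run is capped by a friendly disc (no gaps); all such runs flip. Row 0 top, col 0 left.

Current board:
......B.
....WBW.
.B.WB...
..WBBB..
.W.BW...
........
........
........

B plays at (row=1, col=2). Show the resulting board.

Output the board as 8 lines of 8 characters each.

Place B at (1,2); scan 8 dirs for brackets.
Dir NW: first cell '.' (not opp) -> no flip
Dir N: first cell '.' (not opp) -> no flip
Dir NE: first cell '.' (not opp) -> no flip
Dir W: first cell '.' (not opp) -> no flip
Dir E: first cell '.' (not opp) -> no flip
Dir SW: first cell 'B' (not opp) -> no flip
Dir S: first cell '.' (not opp) -> no flip
Dir SE: opp run (2,3) capped by B -> flip
All flips: (2,3)

Answer: ......B.
..B.WBW.
.B.BB...
..WBBB..
.W.BW...
........
........
........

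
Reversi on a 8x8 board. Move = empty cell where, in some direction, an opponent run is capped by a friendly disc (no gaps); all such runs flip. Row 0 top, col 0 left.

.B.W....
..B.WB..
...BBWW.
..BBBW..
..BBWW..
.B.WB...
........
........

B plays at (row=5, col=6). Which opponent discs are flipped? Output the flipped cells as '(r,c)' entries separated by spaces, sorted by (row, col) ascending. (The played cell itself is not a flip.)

Answer: (4,5)

Derivation:
Dir NW: opp run (4,5) capped by B -> flip
Dir N: first cell '.' (not opp) -> no flip
Dir NE: first cell '.' (not opp) -> no flip
Dir W: first cell '.' (not opp) -> no flip
Dir E: first cell '.' (not opp) -> no flip
Dir SW: first cell '.' (not opp) -> no flip
Dir S: first cell '.' (not opp) -> no flip
Dir SE: first cell '.' (not opp) -> no flip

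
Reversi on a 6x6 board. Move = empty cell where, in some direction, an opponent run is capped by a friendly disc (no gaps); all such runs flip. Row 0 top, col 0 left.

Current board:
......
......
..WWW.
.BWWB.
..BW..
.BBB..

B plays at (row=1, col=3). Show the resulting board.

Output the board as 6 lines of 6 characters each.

Answer: ......
...B..
..BBW.
.BWBB.
..BB..
.BBB..

Derivation:
Place B at (1,3); scan 8 dirs for brackets.
Dir NW: first cell '.' (not opp) -> no flip
Dir N: first cell '.' (not opp) -> no flip
Dir NE: first cell '.' (not opp) -> no flip
Dir W: first cell '.' (not opp) -> no flip
Dir E: first cell '.' (not opp) -> no flip
Dir SW: opp run (2,2) capped by B -> flip
Dir S: opp run (2,3) (3,3) (4,3) capped by B -> flip
Dir SE: opp run (2,4), next='.' -> no flip
All flips: (2,2) (2,3) (3,3) (4,3)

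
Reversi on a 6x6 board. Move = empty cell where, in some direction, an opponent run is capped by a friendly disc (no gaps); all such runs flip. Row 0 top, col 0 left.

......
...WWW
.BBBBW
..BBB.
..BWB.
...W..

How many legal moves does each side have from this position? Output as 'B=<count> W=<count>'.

Answer: B=6 W=8

Derivation:
-- B to move --
(0,2): flips 1 -> legal
(0,3): flips 1 -> legal
(0,4): flips 2 -> legal
(0,5): flips 1 -> legal
(1,2): no bracket -> illegal
(3,5): no bracket -> illegal
(5,2): flips 1 -> legal
(5,4): flips 1 -> legal
B mobility = 6
-- W to move --
(1,0): flips 2 -> legal
(1,1): no bracket -> illegal
(1,2): no bracket -> illegal
(2,0): flips 4 -> legal
(3,0): no bracket -> illegal
(3,1): flips 2 -> legal
(3,5): flips 2 -> legal
(4,1): flips 3 -> legal
(4,5): flips 1 -> legal
(5,1): flips 3 -> legal
(5,2): no bracket -> illegal
(5,4): flips 3 -> legal
(5,5): no bracket -> illegal
W mobility = 8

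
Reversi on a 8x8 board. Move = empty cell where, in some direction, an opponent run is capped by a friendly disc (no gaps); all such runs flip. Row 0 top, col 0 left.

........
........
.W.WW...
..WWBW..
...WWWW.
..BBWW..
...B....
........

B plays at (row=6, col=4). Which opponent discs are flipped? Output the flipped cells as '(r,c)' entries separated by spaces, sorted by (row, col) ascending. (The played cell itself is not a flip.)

Dir NW: first cell 'B' (not opp) -> no flip
Dir N: opp run (5,4) (4,4) capped by B -> flip
Dir NE: opp run (5,5) (4,6), next='.' -> no flip
Dir W: first cell 'B' (not opp) -> no flip
Dir E: first cell '.' (not opp) -> no flip
Dir SW: first cell '.' (not opp) -> no flip
Dir S: first cell '.' (not opp) -> no flip
Dir SE: first cell '.' (not opp) -> no flip

Answer: (4,4) (5,4)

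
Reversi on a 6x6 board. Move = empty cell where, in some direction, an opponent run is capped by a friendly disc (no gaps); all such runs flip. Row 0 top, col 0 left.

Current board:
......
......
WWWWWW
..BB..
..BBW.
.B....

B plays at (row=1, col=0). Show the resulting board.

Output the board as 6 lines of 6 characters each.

Answer: ......
B.....
WBWWWW
..BB..
..BBW.
.B....

Derivation:
Place B at (1,0); scan 8 dirs for brackets.
Dir NW: edge -> no flip
Dir N: first cell '.' (not opp) -> no flip
Dir NE: first cell '.' (not opp) -> no flip
Dir W: edge -> no flip
Dir E: first cell '.' (not opp) -> no flip
Dir SW: edge -> no flip
Dir S: opp run (2,0), next='.' -> no flip
Dir SE: opp run (2,1) capped by B -> flip
All flips: (2,1)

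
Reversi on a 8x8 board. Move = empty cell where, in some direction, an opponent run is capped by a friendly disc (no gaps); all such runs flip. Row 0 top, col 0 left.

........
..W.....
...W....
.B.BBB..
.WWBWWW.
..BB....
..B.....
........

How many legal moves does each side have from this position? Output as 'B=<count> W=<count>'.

Answer: B=11 W=10

Derivation:
-- B to move --
(0,1): flips 2 -> legal
(0,2): no bracket -> illegal
(0,3): no bracket -> illegal
(1,1): no bracket -> illegal
(1,3): flips 1 -> legal
(1,4): no bracket -> illegal
(2,1): no bracket -> illegal
(2,2): no bracket -> illegal
(2,4): no bracket -> illegal
(3,0): flips 1 -> legal
(3,2): flips 1 -> legal
(3,6): no bracket -> illegal
(3,7): no bracket -> illegal
(4,0): flips 2 -> legal
(4,7): flips 3 -> legal
(5,0): no bracket -> illegal
(5,1): flips 2 -> legal
(5,4): flips 1 -> legal
(5,5): flips 2 -> legal
(5,6): flips 1 -> legal
(5,7): flips 1 -> legal
B mobility = 11
-- W to move --
(2,0): flips 1 -> legal
(2,1): flips 1 -> legal
(2,2): flips 1 -> legal
(2,4): flips 3 -> legal
(2,5): flips 1 -> legal
(2,6): flips 1 -> legal
(3,0): no bracket -> illegal
(3,2): no bracket -> illegal
(3,6): no bracket -> illegal
(4,0): no bracket -> illegal
(5,1): no bracket -> illegal
(5,4): no bracket -> illegal
(6,1): no bracket -> illegal
(6,3): flips 4 -> legal
(6,4): flips 1 -> legal
(7,1): flips 2 -> legal
(7,2): flips 2 -> legal
(7,3): no bracket -> illegal
W mobility = 10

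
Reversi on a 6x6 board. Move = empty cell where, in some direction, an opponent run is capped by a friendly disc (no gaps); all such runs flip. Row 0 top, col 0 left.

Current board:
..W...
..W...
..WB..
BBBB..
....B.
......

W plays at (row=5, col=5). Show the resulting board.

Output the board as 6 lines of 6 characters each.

Place W at (5,5); scan 8 dirs for brackets.
Dir NW: opp run (4,4) (3,3) capped by W -> flip
Dir N: first cell '.' (not opp) -> no flip
Dir NE: edge -> no flip
Dir W: first cell '.' (not opp) -> no flip
Dir E: edge -> no flip
Dir SW: edge -> no flip
Dir S: edge -> no flip
Dir SE: edge -> no flip
All flips: (3,3) (4,4)

Answer: ..W...
..W...
..WB..
BBBW..
....W.
.....W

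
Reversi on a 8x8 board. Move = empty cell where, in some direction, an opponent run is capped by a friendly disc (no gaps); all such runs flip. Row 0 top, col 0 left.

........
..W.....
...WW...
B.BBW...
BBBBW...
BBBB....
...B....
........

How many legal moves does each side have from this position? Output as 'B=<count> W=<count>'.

-- B to move --
(0,1): no bracket -> illegal
(0,2): no bracket -> illegal
(0,3): no bracket -> illegal
(1,1): no bracket -> illegal
(1,3): flips 1 -> legal
(1,4): flips 1 -> legal
(1,5): flips 1 -> legal
(2,1): no bracket -> illegal
(2,2): no bracket -> illegal
(2,5): flips 1 -> legal
(3,5): flips 2 -> legal
(4,5): flips 1 -> legal
(5,4): no bracket -> illegal
(5,5): flips 1 -> legal
B mobility = 7
-- W to move --
(2,0): no bracket -> illegal
(2,1): no bracket -> illegal
(2,2): flips 1 -> legal
(3,1): flips 2 -> legal
(5,4): no bracket -> illegal
(6,0): flips 3 -> legal
(6,1): flips 2 -> legal
(6,2): flips 1 -> legal
(6,4): no bracket -> illegal
(7,2): no bracket -> illegal
(7,3): flips 4 -> legal
(7,4): no bracket -> illegal
W mobility = 6

Answer: B=7 W=6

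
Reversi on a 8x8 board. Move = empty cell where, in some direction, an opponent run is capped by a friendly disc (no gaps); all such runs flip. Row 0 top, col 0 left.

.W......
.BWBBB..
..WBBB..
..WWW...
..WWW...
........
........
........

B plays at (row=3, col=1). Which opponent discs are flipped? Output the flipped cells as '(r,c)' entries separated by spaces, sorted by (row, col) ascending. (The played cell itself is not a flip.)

Dir NW: first cell '.' (not opp) -> no flip
Dir N: first cell '.' (not opp) -> no flip
Dir NE: opp run (2,2) capped by B -> flip
Dir W: first cell '.' (not opp) -> no flip
Dir E: opp run (3,2) (3,3) (3,4), next='.' -> no flip
Dir SW: first cell '.' (not opp) -> no flip
Dir S: first cell '.' (not opp) -> no flip
Dir SE: opp run (4,2), next='.' -> no flip

Answer: (2,2)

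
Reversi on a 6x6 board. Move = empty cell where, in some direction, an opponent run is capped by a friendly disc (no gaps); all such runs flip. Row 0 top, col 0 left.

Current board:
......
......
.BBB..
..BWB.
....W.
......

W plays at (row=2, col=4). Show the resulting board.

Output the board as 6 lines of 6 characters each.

Place W at (2,4); scan 8 dirs for brackets.
Dir NW: first cell '.' (not opp) -> no flip
Dir N: first cell '.' (not opp) -> no flip
Dir NE: first cell '.' (not opp) -> no flip
Dir W: opp run (2,3) (2,2) (2,1), next='.' -> no flip
Dir E: first cell '.' (not opp) -> no flip
Dir SW: first cell 'W' (not opp) -> no flip
Dir S: opp run (3,4) capped by W -> flip
Dir SE: first cell '.' (not opp) -> no flip
All flips: (3,4)

Answer: ......
......
.BBBW.
..BWW.
....W.
......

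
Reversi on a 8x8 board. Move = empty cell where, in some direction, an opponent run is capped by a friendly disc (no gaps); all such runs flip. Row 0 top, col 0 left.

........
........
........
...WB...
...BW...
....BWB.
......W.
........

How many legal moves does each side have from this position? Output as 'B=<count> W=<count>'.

-- B to move --
(2,2): no bracket -> illegal
(2,3): flips 1 -> legal
(2,4): no bracket -> illegal
(3,2): flips 1 -> legal
(3,5): no bracket -> illegal
(4,2): no bracket -> illegal
(4,5): flips 1 -> legal
(4,6): no bracket -> illegal
(5,3): no bracket -> illegal
(5,7): no bracket -> illegal
(6,4): no bracket -> illegal
(6,5): no bracket -> illegal
(6,7): no bracket -> illegal
(7,5): no bracket -> illegal
(7,6): flips 1 -> legal
(7,7): no bracket -> illegal
B mobility = 4
-- W to move --
(2,3): no bracket -> illegal
(2,4): flips 1 -> legal
(2,5): no bracket -> illegal
(3,2): no bracket -> illegal
(3,5): flips 1 -> legal
(4,2): flips 1 -> legal
(4,5): no bracket -> illegal
(4,6): flips 1 -> legal
(4,7): no bracket -> illegal
(5,2): no bracket -> illegal
(5,3): flips 2 -> legal
(5,7): flips 1 -> legal
(6,3): no bracket -> illegal
(6,4): flips 1 -> legal
(6,5): no bracket -> illegal
(6,7): no bracket -> illegal
W mobility = 7

Answer: B=4 W=7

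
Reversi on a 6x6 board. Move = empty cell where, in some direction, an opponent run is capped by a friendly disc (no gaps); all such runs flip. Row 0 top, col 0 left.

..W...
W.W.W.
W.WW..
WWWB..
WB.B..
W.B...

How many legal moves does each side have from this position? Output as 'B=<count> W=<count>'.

Answer: B=4 W=6

Derivation:
-- B to move --
(0,0): no bracket -> illegal
(0,1): no bracket -> illegal
(0,3): no bracket -> illegal
(0,4): no bracket -> illegal
(0,5): flips 3 -> legal
(1,1): flips 1 -> legal
(1,3): flips 1 -> legal
(1,5): no bracket -> illegal
(2,1): flips 2 -> legal
(2,4): no bracket -> illegal
(2,5): no bracket -> illegal
(3,4): no bracket -> illegal
(4,2): no bracket -> illegal
(5,1): no bracket -> illegal
B mobility = 4
-- W to move --
(2,4): no bracket -> illegal
(3,4): flips 1 -> legal
(4,2): flips 1 -> legal
(4,4): flips 1 -> legal
(5,1): flips 1 -> legal
(5,3): flips 2 -> legal
(5,4): flips 1 -> legal
W mobility = 6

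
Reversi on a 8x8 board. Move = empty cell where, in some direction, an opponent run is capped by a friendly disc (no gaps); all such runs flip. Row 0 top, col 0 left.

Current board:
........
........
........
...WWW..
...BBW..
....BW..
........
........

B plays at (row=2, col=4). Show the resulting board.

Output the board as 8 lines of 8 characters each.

Place B at (2,4); scan 8 dirs for brackets.
Dir NW: first cell '.' (not opp) -> no flip
Dir N: first cell '.' (not opp) -> no flip
Dir NE: first cell '.' (not opp) -> no flip
Dir W: first cell '.' (not opp) -> no flip
Dir E: first cell '.' (not opp) -> no flip
Dir SW: opp run (3,3), next='.' -> no flip
Dir S: opp run (3,4) capped by B -> flip
Dir SE: opp run (3,5), next='.' -> no flip
All flips: (3,4)

Answer: ........
........
....B...
...WBW..
...BBW..
....BW..
........
........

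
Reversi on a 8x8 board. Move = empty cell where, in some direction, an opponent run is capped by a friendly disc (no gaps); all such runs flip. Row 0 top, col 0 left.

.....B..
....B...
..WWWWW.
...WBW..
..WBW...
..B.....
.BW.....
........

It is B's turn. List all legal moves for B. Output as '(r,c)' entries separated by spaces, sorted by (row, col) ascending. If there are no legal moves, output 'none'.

Answer: (1,2) (1,3) (1,6) (3,2) (3,6) (4,1) (4,5) (5,4) (6,3) (7,2)

Derivation:
(1,1): no bracket -> illegal
(1,2): flips 1 -> legal
(1,3): flips 2 -> legal
(1,5): no bracket -> illegal
(1,6): flips 1 -> legal
(1,7): no bracket -> illegal
(2,1): no bracket -> illegal
(2,7): no bracket -> illegal
(3,1): no bracket -> illegal
(3,2): flips 3 -> legal
(3,6): flips 2 -> legal
(3,7): no bracket -> illegal
(4,1): flips 1 -> legal
(4,5): flips 1 -> legal
(4,6): no bracket -> illegal
(5,1): no bracket -> illegal
(5,3): no bracket -> illegal
(5,4): flips 1 -> legal
(5,5): no bracket -> illegal
(6,3): flips 1 -> legal
(7,1): no bracket -> illegal
(7,2): flips 1 -> legal
(7,3): no bracket -> illegal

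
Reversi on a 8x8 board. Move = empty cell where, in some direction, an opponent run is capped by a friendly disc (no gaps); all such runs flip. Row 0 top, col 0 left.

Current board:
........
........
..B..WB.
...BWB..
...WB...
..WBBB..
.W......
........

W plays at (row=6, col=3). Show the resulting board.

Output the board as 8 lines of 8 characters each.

Answer: ........
........
..B..WB.
...BWB..
...WB...
..WWBB..
.W.W....
........

Derivation:
Place W at (6,3); scan 8 dirs for brackets.
Dir NW: first cell 'W' (not opp) -> no flip
Dir N: opp run (5,3) capped by W -> flip
Dir NE: opp run (5,4), next='.' -> no flip
Dir W: first cell '.' (not opp) -> no flip
Dir E: first cell '.' (not opp) -> no flip
Dir SW: first cell '.' (not opp) -> no flip
Dir S: first cell '.' (not opp) -> no flip
Dir SE: first cell '.' (not opp) -> no flip
All flips: (5,3)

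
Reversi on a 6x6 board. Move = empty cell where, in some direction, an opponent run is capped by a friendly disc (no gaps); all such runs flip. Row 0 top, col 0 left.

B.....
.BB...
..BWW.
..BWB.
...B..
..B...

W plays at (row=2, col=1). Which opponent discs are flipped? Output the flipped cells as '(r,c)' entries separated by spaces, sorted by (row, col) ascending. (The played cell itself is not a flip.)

Dir NW: first cell '.' (not opp) -> no flip
Dir N: opp run (1,1), next='.' -> no flip
Dir NE: opp run (1,2), next='.' -> no flip
Dir W: first cell '.' (not opp) -> no flip
Dir E: opp run (2,2) capped by W -> flip
Dir SW: first cell '.' (not opp) -> no flip
Dir S: first cell '.' (not opp) -> no flip
Dir SE: opp run (3,2) (4,3), next='.' -> no flip

Answer: (2,2)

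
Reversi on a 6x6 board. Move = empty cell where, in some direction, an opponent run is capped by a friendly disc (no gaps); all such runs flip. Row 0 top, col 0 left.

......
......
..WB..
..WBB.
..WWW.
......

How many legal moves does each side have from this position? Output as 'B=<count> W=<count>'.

Answer: B=9 W=5

Derivation:
-- B to move --
(1,1): flips 1 -> legal
(1,2): no bracket -> illegal
(1,3): no bracket -> illegal
(2,1): flips 1 -> legal
(3,1): flips 1 -> legal
(3,5): no bracket -> illegal
(4,1): flips 1 -> legal
(4,5): no bracket -> illegal
(5,1): flips 1 -> legal
(5,2): flips 1 -> legal
(5,3): flips 1 -> legal
(5,4): flips 1 -> legal
(5,5): flips 1 -> legal
B mobility = 9
-- W to move --
(1,2): no bracket -> illegal
(1,3): flips 2 -> legal
(1,4): flips 1 -> legal
(2,4): flips 3 -> legal
(2,5): flips 1 -> legal
(3,5): flips 2 -> legal
(4,5): no bracket -> illegal
W mobility = 5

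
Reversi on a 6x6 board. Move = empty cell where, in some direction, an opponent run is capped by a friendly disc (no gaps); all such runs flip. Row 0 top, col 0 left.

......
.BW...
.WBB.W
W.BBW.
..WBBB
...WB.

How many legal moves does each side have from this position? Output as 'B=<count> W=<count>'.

-- B to move --
(0,1): flips 1 -> legal
(0,2): flips 1 -> legal
(0,3): no bracket -> illegal
(1,0): flips 1 -> legal
(1,3): flips 1 -> legal
(1,4): no bracket -> illegal
(1,5): no bracket -> illegal
(2,0): flips 1 -> legal
(2,4): flips 1 -> legal
(3,1): flips 1 -> legal
(3,5): flips 1 -> legal
(4,0): no bracket -> illegal
(4,1): flips 1 -> legal
(5,1): flips 1 -> legal
(5,2): flips 2 -> legal
B mobility = 11
-- W to move --
(0,0): no bracket -> illegal
(0,1): flips 1 -> legal
(0,2): no bracket -> illegal
(1,0): flips 1 -> legal
(1,3): flips 3 -> legal
(1,4): no bracket -> illegal
(2,0): no bracket -> illegal
(2,4): flips 3 -> legal
(3,1): flips 2 -> legal
(3,5): flips 1 -> legal
(4,1): no bracket -> illegal
(5,2): flips 1 -> legal
(5,5): flips 1 -> legal
W mobility = 8

Answer: B=11 W=8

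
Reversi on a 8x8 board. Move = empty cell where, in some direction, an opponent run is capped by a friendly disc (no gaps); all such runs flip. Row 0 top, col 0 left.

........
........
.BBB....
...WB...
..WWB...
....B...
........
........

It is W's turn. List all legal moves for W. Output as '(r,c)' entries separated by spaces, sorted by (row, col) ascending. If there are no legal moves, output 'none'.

(1,0): no bracket -> illegal
(1,1): flips 1 -> legal
(1,2): no bracket -> illegal
(1,3): flips 1 -> legal
(1,4): no bracket -> illegal
(2,0): no bracket -> illegal
(2,4): no bracket -> illegal
(2,5): flips 1 -> legal
(3,0): no bracket -> illegal
(3,1): no bracket -> illegal
(3,2): no bracket -> illegal
(3,5): flips 1 -> legal
(4,5): flips 1 -> legal
(5,3): no bracket -> illegal
(5,5): flips 1 -> legal
(6,3): no bracket -> illegal
(6,4): no bracket -> illegal
(6,5): flips 1 -> legal

Answer: (1,1) (1,3) (2,5) (3,5) (4,5) (5,5) (6,5)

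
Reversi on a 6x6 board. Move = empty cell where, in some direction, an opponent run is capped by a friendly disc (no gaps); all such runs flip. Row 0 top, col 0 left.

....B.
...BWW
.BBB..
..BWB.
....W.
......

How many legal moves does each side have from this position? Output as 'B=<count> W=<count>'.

Answer: B=5 W=7

Derivation:
-- B to move --
(0,3): no bracket -> illegal
(0,5): flips 1 -> legal
(2,4): flips 1 -> legal
(2,5): no bracket -> illegal
(3,5): no bracket -> illegal
(4,2): no bracket -> illegal
(4,3): flips 1 -> legal
(4,5): no bracket -> illegal
(5,3): no bracket -> illegal
(5,4): flips 1 -> legal
(5,5): flips 2 -> legal
B mobility = 5
-- W to move --
(0,2): no bracket -> illegal
(0,3): flips 2 -> legal
(0,5): no bracket -> illegal
(1,0): no bracket -> illegal
(1,1): flips 1 -> legal
(1,2): flips 1 -> legal
(2,0): no bracket -> illegal
(2,4): flips 1 -> legal
(2,5): no bracket -> illegal
(3,0): no bracket -> illegal
(3,1): flips 1 -> legal
(3,5): flips 1 -> legal
(4,1): flips 2 -> legal
(4,2): no bracket -> illegal
(4,3): no bracket -> illegal
(4,5): no bracket -> illegal
W mobility = 7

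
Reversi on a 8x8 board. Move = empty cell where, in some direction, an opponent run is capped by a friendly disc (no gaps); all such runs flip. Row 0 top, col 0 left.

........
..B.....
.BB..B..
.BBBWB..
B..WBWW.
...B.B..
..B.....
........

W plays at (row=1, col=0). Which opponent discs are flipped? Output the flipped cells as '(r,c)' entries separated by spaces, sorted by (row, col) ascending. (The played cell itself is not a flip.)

Answer: (2,1) (3,2)

Derivation:
Dir NW: edge -> no flip
Dir N: first cell '.' (not opp) -> no flip
Dir NE: first cell '.' (not opp) -> no flip
Dir W: edge -> no flip
Dir E: first cell '.' (not opp) -> no flip
Dir SW: edge -> no flip
Dir S: first cell '.' (not opp) -> no flip
Dir SE: opp run (2,1) (3,2) capped by W -> flip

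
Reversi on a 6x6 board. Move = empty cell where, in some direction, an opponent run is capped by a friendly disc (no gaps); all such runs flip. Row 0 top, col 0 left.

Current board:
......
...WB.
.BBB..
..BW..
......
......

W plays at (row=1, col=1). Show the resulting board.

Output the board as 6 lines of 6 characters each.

Place W at (1,1); scan 8 dirs for brackets.
Dir NW: first cell '.' (not opp) -> no flip
Dir N: first cell '.' (not opp) -> no flip
Dir NE: first cell '.' (not opp) -> no flip
Dir W: first cell '.' (not opp) -> no flip
Dir E: first cell '.' (not opp) -> no flip
Dir SW: first cell '.' (not opp) -> no flip
Dir S: opp run (2,1), next='.' -> no flip
Dir SE: opp run (2,2) capped by W -> flip
All flips: (2,2)

Answer: ......
.W.WB.
.BWB..
..BW..
......
......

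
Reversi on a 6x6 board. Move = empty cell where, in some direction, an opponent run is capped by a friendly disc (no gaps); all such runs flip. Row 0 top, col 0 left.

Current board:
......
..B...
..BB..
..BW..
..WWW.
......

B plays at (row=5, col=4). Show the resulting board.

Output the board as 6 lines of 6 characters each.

Place B at (5,4); scan 8 dirs for brackets.
Dir NW: opp run (4,3) capped by B -> flip
Dir N: opp run (4,4), next='.' -> no flip
Dir NE: first cell '.' (not opp) -> no flip
Dir W: first cell '.' (not opp) -> no flip
Dir E: first cell '.' (not opp) -> no flip
Dir SW: edge -> no flip
Dir S: edge -> no flip
Dir SE: edge -> no flip
All flips: (4,3)

Answer: ......
..B...
..BB..
..BW..
..WBW.
....B.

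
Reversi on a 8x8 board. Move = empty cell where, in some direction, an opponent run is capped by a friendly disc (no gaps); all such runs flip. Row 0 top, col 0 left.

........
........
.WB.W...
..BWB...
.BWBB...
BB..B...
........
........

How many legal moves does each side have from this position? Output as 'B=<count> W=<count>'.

Answer: B=6 W=12

Derivation:
-- B to move --
(1,0): flips 1 -> legal
(1,1): no bracket -> illegal
(1,2): no bracket -> illegal
(1,3): no bracket -> illegal
(1,4): flips 1 -> legal
(1,5): flips 3 -> legal
(2,0): flips 1 -> legal
(2,3): flips 1 -> legal
(2,5): no bracket -> illegal
(3,0): no bracket -> illegal
(3,1): no bracket -> illegal
(3,5): no bracket -> illegal
(5,2): flips 1 -> legal
(5,3): no bracket -> illegal
B mobility = 6
-- W to move --
(1,1): flips 1 -> legal
(1,2): flips 2 -> legal
(1,3): no bracket -> illegal
(2,3): flips 1 -> legal
(2,5): no bracket -> illegal
(3,0): no bracket -> illegal
(3,1): flips 1 -> legal
(3,5): flips 1 -> legal
(4,0): flips 1 -> legal
(4,5): flips 2 -> legal
(5,2): no bracket -> illegal
(5,3): flips 1 -> legal
(5,5): flips 1 -> legal
(6,0): flips 1 -> legal
(6,1): no bracket -> illegal
(6,2): no bracket -> illegal
(6,3): no bracket -> illegal
(6,4): flips 3 -> legal
(6,5): flips 3 -> legal
W mobility = 12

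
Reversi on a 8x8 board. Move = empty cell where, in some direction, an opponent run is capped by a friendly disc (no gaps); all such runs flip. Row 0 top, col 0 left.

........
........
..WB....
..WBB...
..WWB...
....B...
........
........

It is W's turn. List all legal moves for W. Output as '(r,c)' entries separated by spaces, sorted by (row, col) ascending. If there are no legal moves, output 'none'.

(1,2): no bracket -> illegal
(1,3): flips 2 -> legal
(1,4): flips 1 -> legal
(2,4): flips 2 -> legal
(2,5): flips 1 -> legal
(3,5): flips 2 -> legal
(4,5): flips 1 -> legal
(5,3): no bracket -> illegal
(5,5): flips 2 -> legal
(6,3): no bracket -> illegal
(6,4): no bracket -> illegal
(6,5): flips 1 -> legal

Answer: (1,3) (1,4) (2,4) (2,5) (3,5) (4,5) (5,5) (6,5)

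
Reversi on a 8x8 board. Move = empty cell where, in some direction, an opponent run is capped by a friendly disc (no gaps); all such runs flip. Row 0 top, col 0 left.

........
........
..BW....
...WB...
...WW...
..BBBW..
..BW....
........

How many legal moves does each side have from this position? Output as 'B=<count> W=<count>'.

-- B to move --
(1,2): flips 1 -> legal
(1,3): flips 3 -> legal
(1,4): no bracket -> illegal
(2,4): flips 1 -> legal
(3,2): flips 2 -> legal
(3,5): flips 1 -> legal
(4,2): no bracket -> illegal
(4,5): no bracket -> illegal
(4,6): no bracket -> illegal
(5,6): flips 1 -> legal
(6,4): flips 1 -> legal
(6,5): no bracket -> illegal
(6,6): flips 3 -> legal
(7,2): flips 1 -> legal
(7,3): flips 1 -> legal
(7,4): flips 1 -> legal
B mobility = 11
-- W to move --
(1,1): flips 1 -> legal
(1,2): no bracket -> illegal
(1,3): no bracket -> illegal
(2,1): flips 1 -> legal
(2,4): flips 1 -> legal
(2,5): flips 1 -> legal
(3,1): no bracket -> illegal
(3,2): no bracket -> illegal
(3,5): flips 1 -> legal
(4,1): flips 1 -> legal
(4,2): no bracket -> illegal
(4,5): flips 2 -> legal
(5,1): flips 3 -> legal
(6,1): flips 2 -> legal
(6,4): flips 1 -> legal
(6,5): flips 1 -> legal
(7,1): flips 2 -> legal
(7,2): no bracket -> illegal
(7,3): no bracket -> illegal
W mobility = 12

Answer: B=11 W=12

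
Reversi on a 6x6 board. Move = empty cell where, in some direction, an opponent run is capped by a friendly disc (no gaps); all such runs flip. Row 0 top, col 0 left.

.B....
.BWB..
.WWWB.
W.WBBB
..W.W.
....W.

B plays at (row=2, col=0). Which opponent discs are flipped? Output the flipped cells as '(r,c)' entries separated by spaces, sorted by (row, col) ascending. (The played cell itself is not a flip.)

Answer: (2,1) (2,2) (2,3)

Derivation:
Dir NW: edge -> no flip
Dir N: first cell '.' (not opp) -> no flip
Dir NE: first cell 'B' (not opp) -> no flip
Dir W: edge -> no flip
Dir E: opp run (2,1) (2,2) (2,3) capped by B -> flip
Dir SW: edge -> no flip
Dir S: opp run (3,0), next='.' -> no flip
Dir SE: first cell '.' (not opp) -> no flip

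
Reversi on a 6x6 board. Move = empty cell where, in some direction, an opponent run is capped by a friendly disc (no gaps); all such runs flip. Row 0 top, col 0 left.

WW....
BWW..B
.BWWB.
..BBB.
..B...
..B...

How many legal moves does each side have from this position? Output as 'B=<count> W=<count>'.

-- B to move --
(0,2): flips 2 -> legal
(0,3): flips 1 -> legal
(1,3): flips 3 -> legal
(1,4): flips 1 -> legal
(2,0): no bracket -> illegal
(3,1): no bracket -> illegal
B mobility = 4
-- W to move --
(0,4): no bracket -> illegal
(0,5): no bracket -> illegal
(1,3): no bracket -> illegal
(1,4): no bracket -> illegal
(2,0): flips 2 -> legal
(2,5): flips 1 -> legal
(3,0): flips 1 -> legal
(3,1): flips 1 -> legal
(3,5): no bracket -> illegal
(4,1): flips 1 -> legal
(4,3): flips 1 -> legal
(4,4): flips 1 -> legal
(4,5): flips 1 -> legal
(5,1): no bracket -> illegal
(5,3): no bracket -> illegal
W mobility = 8

Answer: B=4 W=8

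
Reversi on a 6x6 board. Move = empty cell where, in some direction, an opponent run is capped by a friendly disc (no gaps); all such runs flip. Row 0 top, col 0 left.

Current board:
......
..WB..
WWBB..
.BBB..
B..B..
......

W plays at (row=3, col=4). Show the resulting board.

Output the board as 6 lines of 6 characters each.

Place W at (3,4); scan 8 dirs for brackets.
Dir NW: opp run (2,3) capped by W -> flip
Dir N: first cell '.' (not opp) -> no flip
Dir NE: first cell '.' (not opp) -> no flip
Dir W: opp run (3,3) (3,2) (3,1), next='.' -> no flip
Dir E: first cell '.' (not opp) -> no flip
Dir SW: opp run (4,3), next='.' -> no flip
Dir S: first cell '.' (not opp) -> no flip
Dir SE: first cell '.' (not opp) -> no flip
All flips: (2,3)

Answer: ......
..WB..
WWBW..
.BBBW.
B..B..
......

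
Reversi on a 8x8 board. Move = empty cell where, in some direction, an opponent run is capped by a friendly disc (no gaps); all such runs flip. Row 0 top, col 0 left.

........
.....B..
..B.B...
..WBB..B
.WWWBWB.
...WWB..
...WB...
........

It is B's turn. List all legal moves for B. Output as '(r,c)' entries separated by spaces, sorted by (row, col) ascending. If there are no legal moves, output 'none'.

(2,1): no bracket -> illegal
(2,3): no bracket -> illegal
(3,0): no bracket -> illegal
(3,1): flips 3 -> legal
(3,5): flips 1 -> legal
(3,6): no bracket -> illegal
(4,0): flips 3 -> legal
(5,0): no bracket -> illegal
(5,1): flips 1 -> legal
(5,2): flips 5 -> legal
(5,6): flips 1 -> legal
(6,2): flips 2 -> legal
(6,5): no bracket -> illegal
(7,2): no bracket -> illegal
(7,3): flips 3 -> legal
(7,4): no bracket -> illegal

Answer: (3,1) (3,5) (4,0) (5,1) (5,2) (5,6) (6,2) (7,3)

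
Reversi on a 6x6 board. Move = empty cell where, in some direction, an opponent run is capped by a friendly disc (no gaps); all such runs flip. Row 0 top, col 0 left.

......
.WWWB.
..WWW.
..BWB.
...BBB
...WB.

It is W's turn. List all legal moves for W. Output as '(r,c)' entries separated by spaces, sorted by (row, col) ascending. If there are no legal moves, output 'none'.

(0,3): no bracket -> illegal
(0,4): flips 1 -> legal
(0,5): flips 1 -> legal
(1,5): flips 1 -> legal
(2,1): no bracket -> illegal
(2,5): no bracket -> illegal
(3,1): flips 1 -> legal
(3,5): flips 2 -> legal
(4,1): flips 1 -> legal
(4,2): flips 1 -> legal
(5,2): no bracket -> illegal
(5,5): flips 2 -> legal

Answer: (0,4) (0,5) (1,5) (3,1) (3,5) (4,1) (4,2) (5,5)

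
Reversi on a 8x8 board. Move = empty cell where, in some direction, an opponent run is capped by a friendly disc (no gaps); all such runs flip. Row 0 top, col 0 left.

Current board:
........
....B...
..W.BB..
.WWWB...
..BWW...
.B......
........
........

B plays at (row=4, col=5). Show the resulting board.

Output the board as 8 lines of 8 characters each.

Place B at (4,5); scan 8 dirs for brackets.
Dir NW: first cell 'B' (not opp) -> no flip
Dir N: first cell '.' (not opp) -> no flip
Dir NE: first cell '.' (not opp) -> no flip
Dir W: opp run (4,4) (4,3) capped by B -> flip
Dir E: first cell '.' (not opp) -> no flip
Dir SW: first cell '.' (not opp) -> no flip
Dir S: first cell '.' (not opp) -> no flip
Dir SE: first cell '.' (not opp) -> no flip
All flips: (4,3) (4,4)

Answer: ........
....B...
..W.BB..
.WWWB...
..BBBB..
.B......
........
........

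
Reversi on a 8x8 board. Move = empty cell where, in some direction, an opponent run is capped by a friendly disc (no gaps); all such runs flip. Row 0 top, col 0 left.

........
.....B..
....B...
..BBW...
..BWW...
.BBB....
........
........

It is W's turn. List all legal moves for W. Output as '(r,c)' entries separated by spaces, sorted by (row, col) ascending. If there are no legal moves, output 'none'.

(0,4): no bracket -> illegal
(0,5): no bracket -> illegal
(0,6): no bracket -> illegal
(1,3): no bracket -> illegal
(1,4): flips 1 -> legal
(1,6): no bracket -> illegal
(2,1): flips 1 -> legal
(2,2): flips 1 -> legal
(2,3): flips 1 -> legal
(2,5): no bracket -> illegal
(2,6): no bracket -> illegal
(3,1): flips 2 -> legal
(3,5): no bracket -> illegal
(4,0): no bracket -> illegal
(4,1): flips 1 -> legal
(5,0): no bracket -> illegal
(5,4): no bracket -> illegal
(6,0): no bracket -> illegal
(6,1): flips 1 -> legal
(6,2): flips 1 -> legal
(6,3): flips 1 -> legal
(6,4): no bracket -> illegal

Answer: (1,4) (2,1) (2,2) (2,3) (3,1) (4,1) (6,1) (6,2) (6,3)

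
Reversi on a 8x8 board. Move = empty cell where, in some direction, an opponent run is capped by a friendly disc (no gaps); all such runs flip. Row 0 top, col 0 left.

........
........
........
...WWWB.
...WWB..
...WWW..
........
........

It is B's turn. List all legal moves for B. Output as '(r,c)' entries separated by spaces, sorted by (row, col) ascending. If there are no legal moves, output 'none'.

Answer: (2,3) (2,5) (3,2) (4,2) (6,3) (6,5)

Derivation:
(2,2): no bracket -> illegal
(2,3): flips 1 -> legal
(2,4): no bracket -> illegal
(2,5): flips 1 -> legal
(2,6): no bracket -> illegal
(3,2): flips 3 -> legal
(4,2): flips 2 -> legal
(4,6): no bracket -> illegal
(5,2): no bracket -> illegal
(5,6): no bracket -> illegal
(6,2): no bracket -> illegal
(6,3): flips 1 -> legal
(6,4): no bracket -> illegal
(6,5): flips 1 -> legal
(6,6): no bracket -> illegal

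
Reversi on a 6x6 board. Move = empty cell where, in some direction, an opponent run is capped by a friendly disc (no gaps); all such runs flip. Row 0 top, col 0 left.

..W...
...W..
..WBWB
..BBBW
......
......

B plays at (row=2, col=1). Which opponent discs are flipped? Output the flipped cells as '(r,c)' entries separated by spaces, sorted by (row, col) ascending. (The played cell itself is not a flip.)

Dir NW: first cell '.' (not opp) -> no flip
Dir N: first cell '.' (not opp) -> no flip
Dir NE: first cell '.' (not opp) -> no flip
Dir W: first cell '.' (not opp) -> no flip
Dir E: opp run (2,2) capped by B -> flip
Dir SW: first cell '.' (not opp) -> no flip
Dir S: first cell '.' (not opp) -> no flip
Dir SE: first cell 'B' (not opp) -> no flip

Answer: (2,2)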